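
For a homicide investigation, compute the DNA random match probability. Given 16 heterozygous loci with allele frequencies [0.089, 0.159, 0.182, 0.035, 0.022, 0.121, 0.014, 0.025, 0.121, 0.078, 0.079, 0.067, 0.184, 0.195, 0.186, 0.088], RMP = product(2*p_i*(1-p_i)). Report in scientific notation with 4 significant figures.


Computing RMP for 16 loci:
Locus 1: 2 * 0.089 * 0.911 = 0.162158
Locus 2: 2 * 0.159 * 0.841 = 0.267438
Locus 3: 2 * 0.182 * 0.818 = 0.297752
Locus 4: 2 * 0.035 * 0.965 = 0.06755
Locus 5: 2 * 0.022 * 0.978 = 0.043032
Locus 6: 2 * 0.121 * 0.879 = 0.212718
Locus 7: 2 * 0.014 * 0.986 = 0.027608
Locus 8: 2 * 0.025 * 0.975 = 0.04875
Locus 9: 2 * 0.121 * 0.879 = 0.212718
Locus 10: 2 * 0.078 * 0.922 = 0.143832
Locus 11: 2 * 0.079 * 0.921 = 0.145518
Locus 12: 2 * 0.067 * 0.933 = 0.125022
Locus 13: 2 * 0.184 * 0.816 = 0.300288
Locus 14: 2 * 0.195 * 0.805 = 0.31395
Locus 15: 2 * 0.186 * 0.814 = 0.302808
Locus 16: 2 * 0.088 * 0.912 = 0.160512
RMP = 2.741e-14

2.741e-14


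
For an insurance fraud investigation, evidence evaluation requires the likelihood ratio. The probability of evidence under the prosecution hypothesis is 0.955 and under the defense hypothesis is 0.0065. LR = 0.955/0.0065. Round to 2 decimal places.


Likelihood ratio calculation:
LR = P(E|Hp) / P(E|Hd)
LR = 0.955 / 0.0065
LR = 146.92

146.92


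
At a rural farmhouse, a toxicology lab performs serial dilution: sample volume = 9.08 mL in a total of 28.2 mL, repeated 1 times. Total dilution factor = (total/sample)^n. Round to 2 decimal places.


Dilution factor calculation:
Single dilution = V_total / V_sample = 28.2 / 9.08 ≈ 3.105727
Number of dilutions = 1
Total DF = (28.2 / 9.08)^1 (full precision, rounded at the end) = 3.11

3.11


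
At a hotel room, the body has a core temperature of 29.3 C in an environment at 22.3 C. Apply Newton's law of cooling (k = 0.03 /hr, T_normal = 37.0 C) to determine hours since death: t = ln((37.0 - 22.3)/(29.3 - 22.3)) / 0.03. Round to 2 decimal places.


Using Newton's law of cooling:
t = ln((T_normal - T_ambient) / (T_body - T_ambient)) / k
T_normal - T_ambient = 14.7
T_body - T_ambient = 7.0
Ratio = 2.1
ln(ratio) = 0.741937
t = 0.741937 / 0.03 = 24.73 hours

24.73


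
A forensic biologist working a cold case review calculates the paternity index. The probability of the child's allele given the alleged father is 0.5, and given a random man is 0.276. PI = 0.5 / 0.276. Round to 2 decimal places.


Paternity Index calculation:
PI = P(allele|father) / P(allele|random)
PI = 0.5 / 0.276
PI = 1.81

1.81


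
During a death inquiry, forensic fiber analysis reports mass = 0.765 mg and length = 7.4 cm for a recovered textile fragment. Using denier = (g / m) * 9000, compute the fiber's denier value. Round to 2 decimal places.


Denier calculation:
Mass in grams = 0.765 mg / 1000 = 0.000765 g
Length in meters = 7.4 cm / 100 = 0.074 m
Linear density = mass / length = 0.000765 / 0.074 = 0.01033784 g/m
Denier = (g/m) * 9000 = 0.01033784 * 9000 = 93.04

93.04


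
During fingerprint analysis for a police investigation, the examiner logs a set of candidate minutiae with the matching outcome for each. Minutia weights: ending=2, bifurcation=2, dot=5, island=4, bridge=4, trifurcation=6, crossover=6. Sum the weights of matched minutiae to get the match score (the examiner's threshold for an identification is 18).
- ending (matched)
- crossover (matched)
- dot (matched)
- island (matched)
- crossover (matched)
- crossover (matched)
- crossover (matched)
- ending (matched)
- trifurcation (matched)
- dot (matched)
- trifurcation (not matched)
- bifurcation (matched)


Weighted minutiae match score:
  ending: matched, +2 (running total 2)
  crossover: matched, +6 (running total 8)
  dot: matched, +5 (running total 13)
  island: matched, +4 (running total 17)
  crossover: matched, +6 (running total 23)
  crossover: matched, +6 (running total 29)
  crossover: matched, +6 (running total 35)
  ending: matched, +2 (running total 37)
  trifurcation: matched, +6 (running total 43)
  dot: matched, +5 (running total 48)
  trifurcation: not matched, +0
  bifurcation: matched, +2 (running total 50)
Total score = 50
Threshold = 18; verdict = identification

50


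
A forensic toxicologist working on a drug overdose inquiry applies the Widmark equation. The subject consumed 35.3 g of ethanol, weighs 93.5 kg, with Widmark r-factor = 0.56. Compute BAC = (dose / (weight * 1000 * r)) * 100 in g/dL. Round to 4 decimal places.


Applying the Widmark formula:
BAC = (dose_g / (body_wt * 1000 * r)) * 100
Denominator = 93.5 * 1000 * 0.56 = 52360
BAC = (35.3 / 52360) * 100
BAC = 0.0674 g/dL

0.0674


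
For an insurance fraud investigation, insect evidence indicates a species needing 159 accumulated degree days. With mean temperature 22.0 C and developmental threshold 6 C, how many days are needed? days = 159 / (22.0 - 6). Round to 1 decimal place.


Insect development time:
Effective temperature = avg_temp - T_base = 22.0 - 6 = 16.0 C
Days = ADD / effective_temp = 159 / 16.0 = 9.9 days

9.9


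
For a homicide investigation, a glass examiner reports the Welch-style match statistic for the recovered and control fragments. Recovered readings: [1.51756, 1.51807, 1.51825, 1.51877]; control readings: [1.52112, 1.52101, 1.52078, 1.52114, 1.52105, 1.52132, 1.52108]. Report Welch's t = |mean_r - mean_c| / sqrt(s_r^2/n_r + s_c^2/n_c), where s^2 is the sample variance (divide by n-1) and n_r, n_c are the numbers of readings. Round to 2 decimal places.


Welch's t-criterion for glass RI comparison:
Recovered mean = sum / n_r = 6.07265 / 4 = 1.5181625
Control mean = sum / n_c = 10.6475 / 7 = 1.5210714
Recovered sample variance s_r^2 = 2.49425e-07
Control sample variance s_c^2 = 2.63476e-08
Welch SE (unpooled) = sqrt(s_r^2/n_r + s_c^2/n_c) = sqrt(6.23562e-08 + 3.76395e-09) = sqrt(6.61202e-08) = 0.000257138
|mean_r - mean_c| = 0.00290893
t = 0.00290893 / 0.000257138 = 11.31

11.31


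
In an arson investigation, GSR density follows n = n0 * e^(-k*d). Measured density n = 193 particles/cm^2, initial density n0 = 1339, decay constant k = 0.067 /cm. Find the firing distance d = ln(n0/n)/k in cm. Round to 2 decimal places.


GSR distance calculation:
n0/n = 1339 / 193 = 6.937824
ln(n0/n) = 1.936988
d = 1.936988 / 0.067 = 28.91 cm

28.91


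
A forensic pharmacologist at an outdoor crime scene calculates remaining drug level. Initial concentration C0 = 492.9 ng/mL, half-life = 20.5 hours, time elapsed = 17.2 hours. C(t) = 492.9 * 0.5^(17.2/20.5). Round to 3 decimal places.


Drug concentration decay:
Number of half-lives = t / t_half = 17.2 / 20.5 = 0.839024
Decay factor = 0.5^0.839024 = 0.55902163
C(t) = 492.9 * 0.55902163 = 275.542 ng/mL

275.542


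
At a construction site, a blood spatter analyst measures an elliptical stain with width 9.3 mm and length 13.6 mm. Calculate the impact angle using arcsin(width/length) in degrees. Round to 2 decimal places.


Blood spatter impact angle calculation:
width / length = 9.3 / 13.6 = 0.683824
angle = arcsin(0.683824)
angle = 43.14 degrees

43.14


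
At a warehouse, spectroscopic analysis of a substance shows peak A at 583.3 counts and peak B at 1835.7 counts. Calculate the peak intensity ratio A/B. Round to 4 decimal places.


Spectral peak ratio:
Peak A = 583.3 counts
Peak B = 1835.7 counts
Ratio = 583.3 / 1835.7 = 0.3178

0.3178


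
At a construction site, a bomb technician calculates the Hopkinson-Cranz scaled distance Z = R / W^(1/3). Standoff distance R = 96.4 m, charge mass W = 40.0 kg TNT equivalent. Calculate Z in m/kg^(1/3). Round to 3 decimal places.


Scaled distance calculation:
W^(1/3) = 40.0^(1/3) = 3.419952
Z = R / W^(1/3) = 96.4 / 3.419952
Z = 28.188 m/kg^(1/3)

28.188


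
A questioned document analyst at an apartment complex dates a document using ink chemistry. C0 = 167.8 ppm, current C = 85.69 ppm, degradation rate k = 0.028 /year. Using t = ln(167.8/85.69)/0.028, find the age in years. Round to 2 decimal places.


Document age estimation:
C0/C = 167.8 / 85.69 = 1.958221
ln(C0/C) = 0.672036
t = 0.672036 / 0.028 = 24.00 years

24.00


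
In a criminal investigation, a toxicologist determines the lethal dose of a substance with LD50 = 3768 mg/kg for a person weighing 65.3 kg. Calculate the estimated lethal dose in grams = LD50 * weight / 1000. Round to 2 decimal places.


Lethal dose calculation:
Lethal dose = LD50 * body_weight / 1000
= 3768 * 65.3 / 1000
= 246050.4 / 1000
= 246.05 g

246.05


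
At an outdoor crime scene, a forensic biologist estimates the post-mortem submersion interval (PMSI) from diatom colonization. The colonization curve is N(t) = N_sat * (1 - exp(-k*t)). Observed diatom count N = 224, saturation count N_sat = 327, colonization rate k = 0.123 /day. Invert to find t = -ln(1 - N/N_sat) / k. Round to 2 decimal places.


PMSI from diatom colonization curve:
N / N_sat = 224 / 327 = 0.685015
1 - N/N_sat = 0.314985
ln(1 - N/N_sat) = -1.15523
t = -ln(1 - N/N_sat) / k = -(-1.15523) / 0.123 = 9.39 days

9.39


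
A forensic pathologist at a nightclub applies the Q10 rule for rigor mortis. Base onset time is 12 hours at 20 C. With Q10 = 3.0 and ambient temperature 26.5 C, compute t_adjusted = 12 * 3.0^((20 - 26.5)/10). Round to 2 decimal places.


Rigor mortis time adjustment:
Exponent = (T_ref - T_actual) / 10 = (20 - 26.5) / 10 = -0.65
Q10 factor = 3.0^-0.65 = 0.48963
t_adjusted = 12 * 0.48963 = 5.88 hours

5.88


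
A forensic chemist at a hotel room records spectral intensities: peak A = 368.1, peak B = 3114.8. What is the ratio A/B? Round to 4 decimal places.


Spectral peak ratio:
Peak A = 368.1 counts
Peak B = 3114.8 counts
Ratio = 368.1 / 3114.8 = 0.1182

0.1182


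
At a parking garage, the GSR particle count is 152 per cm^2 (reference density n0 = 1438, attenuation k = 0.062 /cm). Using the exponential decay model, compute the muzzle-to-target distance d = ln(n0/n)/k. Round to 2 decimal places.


GSR distance calculation:
n0/n = 1438 / 152 = 9.460526
ln(n0/n) = 2.247128
d = 2.247128 / 0.062 = 36.24 cm

36.24


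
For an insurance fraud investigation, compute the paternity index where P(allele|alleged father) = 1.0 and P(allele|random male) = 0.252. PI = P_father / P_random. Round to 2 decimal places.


Paternity Index calculation:
PI = P(allele|father) / P(allele|random)
PI = 1.0 / 0.252
PI = 3.97

3.97


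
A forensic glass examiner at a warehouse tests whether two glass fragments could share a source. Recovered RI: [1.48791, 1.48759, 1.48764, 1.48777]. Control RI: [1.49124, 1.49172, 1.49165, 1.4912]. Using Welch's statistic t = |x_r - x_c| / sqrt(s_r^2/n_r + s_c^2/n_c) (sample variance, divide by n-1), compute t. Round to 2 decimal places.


Welch's t-criterion for glass RI comparison:
Recovered mean = sum / n_r = 5.95091 / 4 = 1.4877275
Control mean = sum / n_c = 5.96581 / 4 = 1.4914525
Recovered sample variance s_r^2 = 2.05583e-08
Control sample variance s_c^2 = 7.31583e-08
Welch SE (unpooled) = sqrt(s_r^2/n_r + s_c^2/n_c) = sqrt(5.13958e-09 + 1.82896e-08) = sqrt(2.34292e-08) = 0.000153066
|mean_r - mean_c| = 0.003725
t = 0.003725 / 0.000153066 = 24.34

24.34


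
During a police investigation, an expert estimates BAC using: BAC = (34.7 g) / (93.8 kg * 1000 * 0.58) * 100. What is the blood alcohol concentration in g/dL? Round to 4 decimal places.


Applying the Widmark formula:
BAC = (dose_g / (body_wt * 1000 * r)) * 100
Denominator = 93.8 * 1000 * 0.58 = 54404
BAC = (34.7 / 54404) * 100
BAC = 0.0638 g/dL

0.0638


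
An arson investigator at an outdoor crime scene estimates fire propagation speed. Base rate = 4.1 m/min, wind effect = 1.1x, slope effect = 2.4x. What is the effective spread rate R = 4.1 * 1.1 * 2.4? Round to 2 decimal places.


Fire spread rate calculation:
R = R0 * wind_factor * slope_factor
= 4.1 * 1.1 * 2.4
= 4.51 * 2.4
= 10.82 m/min

10.82


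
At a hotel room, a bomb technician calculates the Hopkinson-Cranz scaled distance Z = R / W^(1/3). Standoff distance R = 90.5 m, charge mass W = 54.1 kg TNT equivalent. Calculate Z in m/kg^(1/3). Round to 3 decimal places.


Scaled distance calculation:
W^(1/3) = 54.1^(1/3) = 3.782095
Z = R / W^(1/3) = 90.5 / 3.782095
Z = 23.929 m/kg^(1/3)

23.929


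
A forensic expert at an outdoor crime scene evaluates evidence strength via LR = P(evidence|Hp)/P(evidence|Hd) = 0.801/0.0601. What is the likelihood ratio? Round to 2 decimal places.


Likelihood ratio calculation:
LR = P(E|Hp) / P(E|Hd)
LR = 0.801 / 0.0601
LR = 13.33

13.33


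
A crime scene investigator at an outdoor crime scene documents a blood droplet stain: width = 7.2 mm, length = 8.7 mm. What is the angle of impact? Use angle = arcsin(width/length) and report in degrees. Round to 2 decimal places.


Blood spatter impact angle calculation:
width / length = 7.2 / 8.7 = 0.827586
angle = arcsin(0.827586)
angle = 55.85 degrees

55.85


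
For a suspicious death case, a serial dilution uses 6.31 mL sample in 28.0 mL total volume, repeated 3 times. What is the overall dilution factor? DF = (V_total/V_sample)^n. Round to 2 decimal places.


Dilution factor calculation:
Single dilution = V_total / V_sample = 28.0 / 6.31 ≈ 4.437401
Number of dilutions = 3
Total DF = (28.0 / 6.31)^3 (full precision, rounded at the end) = 87.37

87.37


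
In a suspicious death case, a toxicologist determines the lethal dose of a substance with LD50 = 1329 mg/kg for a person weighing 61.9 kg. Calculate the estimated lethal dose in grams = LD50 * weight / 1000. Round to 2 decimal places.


Lethal dose calculation:
Lethal dose = LD50 * body_weight / 1000
= 1329 * 61.9 / 1000
= 82265.1 / 1000
= 82.27 g

82.27


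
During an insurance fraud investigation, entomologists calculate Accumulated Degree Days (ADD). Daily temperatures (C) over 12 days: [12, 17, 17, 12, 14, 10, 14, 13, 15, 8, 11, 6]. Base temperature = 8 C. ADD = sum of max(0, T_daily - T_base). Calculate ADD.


Computing ADD day by day:
Day 1: max(0, 12 - 8) = 4
Day 2: max(0, 17 - 8) = 9
Day 3: max(0, 17 - 8) = 9
Day 4: max(0, 12 - 8) = 4
Day 5: max(0, 14 - 8) = 6
Day 6: max(0, 10 - 8) = 2
Day 7: max(0, 14 - 8) = 6
Day 8: max(0, 13 - 8) = 5
Day 9: max(0, 15 - 8) = 7
Day 10: max(0, 8 - 8) = 0
Day 11: max(0, 11 - 8) = 3
Day 12: max(0, 6 - 8) = 0
Total ADD = 55

55


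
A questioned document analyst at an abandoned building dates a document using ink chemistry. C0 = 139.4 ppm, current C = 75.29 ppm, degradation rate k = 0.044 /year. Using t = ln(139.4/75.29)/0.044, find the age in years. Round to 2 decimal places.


Document age estimation:
C0/C = 139.4 / 75.29 = 1.851508
ln(C0/C) = 0.616
t = 0.616 / 0.044 = 14.00 years

14.00


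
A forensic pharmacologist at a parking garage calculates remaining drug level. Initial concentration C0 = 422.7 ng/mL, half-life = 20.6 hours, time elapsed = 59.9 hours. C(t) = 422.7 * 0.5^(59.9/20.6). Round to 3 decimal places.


Drug concentration decay:
Number of half-lives = t / t_half = 59.9 / 20.6 = 2.907767
Decay factor = 0.5^2.907767 = 0.13325236
C(t) = 422.7 * 0.13325236 = 56.326 ng/mL

56.326


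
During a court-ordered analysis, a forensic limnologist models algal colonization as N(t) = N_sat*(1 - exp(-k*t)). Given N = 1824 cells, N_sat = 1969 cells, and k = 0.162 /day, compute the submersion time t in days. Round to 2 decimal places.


PMSI from diatom colonization curve:
N / N_sat = 1824 / 1969 = 0.926359
1 - N/N_sat = 0.073641
ln(1 - N/N_sat) = -2.608553
t = -ln(1 - N/N_sat) / k = -(-2.608553) / 0.162 = 16.10 days

16.10


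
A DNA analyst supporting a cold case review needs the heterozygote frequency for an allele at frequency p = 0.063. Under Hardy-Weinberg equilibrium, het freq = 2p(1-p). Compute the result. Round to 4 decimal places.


Hardy-Weinberg heterozygote frequency:
q = 1 - p = 1 - 0.063 = 0.937
2pq = 2 * 0.063 * 0.937 = 0.1181

0.1181


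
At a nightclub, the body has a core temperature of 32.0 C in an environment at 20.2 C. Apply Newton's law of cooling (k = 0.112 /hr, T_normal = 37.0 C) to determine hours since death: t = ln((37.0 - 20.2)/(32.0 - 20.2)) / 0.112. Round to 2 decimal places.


Using Newton's law of cooling:
t = ln((T_normal - T_ambient) / (T_body - T_ambient)) / k
T_normal - T_ambient = 16.8
T_body - T_ambient = 11.8
Ratio = 1.423729
ln(ratio) = 0.353279
t = 0.353279 / 0.112 = 3.15 hours

3.15


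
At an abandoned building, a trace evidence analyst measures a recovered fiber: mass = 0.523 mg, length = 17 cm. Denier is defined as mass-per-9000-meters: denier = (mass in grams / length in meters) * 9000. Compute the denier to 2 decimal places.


Denier calculation:
Mass in grams = 0.523 mg / 1000 = 0.000523 g
Length in meters = 17 cm / 100 = 0.17 m
Linear density = mass / length = 0.000523 / 0.17 = 0.00307647 g/m
Denier = (g/m) * 9000 = 0.00307647 * 9000 = 27.69

27.69


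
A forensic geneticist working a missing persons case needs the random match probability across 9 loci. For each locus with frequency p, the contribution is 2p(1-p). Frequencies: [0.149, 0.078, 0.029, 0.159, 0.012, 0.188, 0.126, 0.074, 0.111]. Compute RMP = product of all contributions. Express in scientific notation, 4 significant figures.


Computing RMP for 9 loci:
Locus 1: 2 * 0.149 * 0.851 = 0.253598
Locus 2: 2 * 0.078 * 0.922 = 0.143832
Locus 3: 2 * 0.029 * 0.971 = 0.056318
Locus 4: 2 * 0.159 * 0.841 = 0.267438
Locus 5: 2 * 0.012 * 0.988 = 0.023712
Locus 6: 2 * 0.188 * 0.812 = 0.305312
Locus 7: 2 * 0.126 * 0.874 = 0.220248
Locus 8: 2 * 0.074 * 0.926 = 0.137048
Locus 9: 2 * 0.111 * 0.889 = 0.197358
RMP = 2.369e-08

2.369e-08


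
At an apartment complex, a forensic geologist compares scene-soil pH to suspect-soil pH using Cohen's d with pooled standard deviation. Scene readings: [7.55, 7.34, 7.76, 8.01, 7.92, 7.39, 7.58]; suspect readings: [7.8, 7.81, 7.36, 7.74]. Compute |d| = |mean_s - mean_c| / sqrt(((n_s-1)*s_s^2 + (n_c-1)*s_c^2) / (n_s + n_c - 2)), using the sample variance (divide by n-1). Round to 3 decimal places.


Pooled-variance Cohen's d for soil pH comparison:
Scene mean = 53.55 / 7 = 7.65
Suspect mean = 30.71 / 4 = 7.6775
Scene sample variance s_s^2 = 0.065533
Suspect sample variance s_c^2 = 0.045758
Pooled variance = ((n_s-1)*s_s^2 + (n_c-1)*s_c^2) / (n_s + n_c - 2) = 0.058942
Pooled SD = sqrt(0.058942) = 0.24278
Mean difference = -0.0275
|d| = |-0.0275| / 0.24278 = 0.113

0.113


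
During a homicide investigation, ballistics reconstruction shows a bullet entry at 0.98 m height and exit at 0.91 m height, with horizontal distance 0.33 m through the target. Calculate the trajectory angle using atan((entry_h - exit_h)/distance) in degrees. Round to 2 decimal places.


Bullet trajectory angle:
Height difference = 0.98 - 0.91 = 0.07 m
angle = atan(0.07 / 0.33)
angle = atan(0.212121)
angle = 11.98 degrees

11.98


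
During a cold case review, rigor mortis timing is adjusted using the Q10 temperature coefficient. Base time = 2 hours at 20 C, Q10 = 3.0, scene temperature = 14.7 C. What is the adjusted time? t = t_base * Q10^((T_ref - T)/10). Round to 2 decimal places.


Rigor mortis time adjustment:
Exponent = (T_ref - T_actual) / 10 = (20 - 14.7) / 10 = 0.53
Q10 factor = 3.0^0.53 = 1.79009
t_adjusted = 2 * 1.79009 = 3.58 hours

3.58


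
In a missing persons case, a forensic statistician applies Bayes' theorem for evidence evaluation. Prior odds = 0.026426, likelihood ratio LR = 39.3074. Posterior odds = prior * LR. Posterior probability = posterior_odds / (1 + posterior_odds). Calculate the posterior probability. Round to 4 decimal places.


Bayesian evidence evaluation:
Posterior odds = prior_odds * LR = 0.026426 * 39.3074 = 1.038737
Posterior probability = posterior_odds / (1 + posterior_odds)
= 1.038737 / (1 + 1.038737)
= 1.038737 / 2.038737
= 0.5095

0.5095


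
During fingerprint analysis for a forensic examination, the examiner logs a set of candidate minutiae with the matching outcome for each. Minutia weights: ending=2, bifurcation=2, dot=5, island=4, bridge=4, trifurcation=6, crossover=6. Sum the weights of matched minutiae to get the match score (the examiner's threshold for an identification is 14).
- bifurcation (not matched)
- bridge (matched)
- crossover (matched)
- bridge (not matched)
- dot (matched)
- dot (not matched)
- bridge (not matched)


Weighted minutiae match score:
  bifurcation: not matched, +0
  bridge: matched, +4 (running total 4)
  crossover: matched, +6 (running total 10)
  bridge: not matched, +0
  dot: matched, +5 (running total 15)
  dot: not matched, +0
  bridge: not matched, +0
Total score = 15
Threshold = 14; verdict = identification

15


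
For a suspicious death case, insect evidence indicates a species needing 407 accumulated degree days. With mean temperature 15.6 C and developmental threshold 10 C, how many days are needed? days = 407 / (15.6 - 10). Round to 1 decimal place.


Insect development time:
Effective temperature = avg_temp - T_base = 15.6 - 10 = 5.6 C
Days = ADD / effective_temp = 407 / 5.6 = 72.7 days

72.7


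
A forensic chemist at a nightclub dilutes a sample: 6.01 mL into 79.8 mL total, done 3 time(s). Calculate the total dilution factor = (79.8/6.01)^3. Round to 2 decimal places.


Dilution factor calculation:
Single dilution = V_total / V_sample = 79.8 / 6.01 ≈ 13.27787
Number of dilutions = 3
Total DF = (79.8 / 6.01)^3 (full precision, rounded at the end) = 2340.91

2340.91


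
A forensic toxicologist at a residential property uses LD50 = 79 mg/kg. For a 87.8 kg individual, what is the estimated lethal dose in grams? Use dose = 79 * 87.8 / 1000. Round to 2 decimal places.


Lethal dose calculation:
Lethal dose = LD50 * body_weight / 1000
= 79 * 87.8 / 1000
= 6936.2 / 1000
= 6.94 g

6.94


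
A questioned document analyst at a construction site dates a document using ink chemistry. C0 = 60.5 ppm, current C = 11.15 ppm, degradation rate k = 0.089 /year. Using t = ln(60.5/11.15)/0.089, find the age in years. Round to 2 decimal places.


Document age estimation:
C0/C = 60.5 / 11.15 = 5.426009
ln(C0/C) = 1.691204
t = 1.691204 / 0.089 = 19.00 years

19.00


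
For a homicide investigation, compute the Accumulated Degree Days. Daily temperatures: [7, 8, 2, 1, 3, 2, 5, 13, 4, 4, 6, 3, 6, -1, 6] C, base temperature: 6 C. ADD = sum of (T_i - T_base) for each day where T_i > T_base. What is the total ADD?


Computing ADD day by day:
Day 1: max(0, 7 - 6) = 1
Day 2: max(0, 8 - 6) = 2
Day 3: max(0, 2 - 6) = 0
Day 4: max(0, 1 - 6) = 0
Day 5: max(0, 3 - 6) = 0
Day 6: max(0, 2 - 6) = 0
Day 7: max(0, 5 - 6) = 0
Day 8: max(0, 13 - 6) = 7
Day 9: max(0, 4 - 6) = 0
Day 10: max(0, 4 - 6) = 0
Day 11: max(0, 6 - 6) = 0
Day 12: max(0, 3 - 6) = 0
Day 13: max(0, 6 - 6) = 0
Day 14: max(0, -1 - 6) = 0
Day 15: max(0, 6 - 6) = 0
Total ADD = 10

10


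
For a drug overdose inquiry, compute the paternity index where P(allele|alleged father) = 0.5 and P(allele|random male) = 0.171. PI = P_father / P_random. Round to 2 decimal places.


Paternity Index calculation:
PI = P(allele|father) / P(allele|random)
PI = 0.5 / 0.171
PI = 2.92

2.92


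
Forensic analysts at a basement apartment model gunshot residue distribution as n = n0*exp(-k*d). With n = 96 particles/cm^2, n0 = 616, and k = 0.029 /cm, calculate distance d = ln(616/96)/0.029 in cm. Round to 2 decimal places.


GSR distance calculation:
n0/n = 616 / 96 = 6.416667
ln(n0/n) = 1.858899
d = 1.858899 / 0.029 = 64.10 cm

64.10


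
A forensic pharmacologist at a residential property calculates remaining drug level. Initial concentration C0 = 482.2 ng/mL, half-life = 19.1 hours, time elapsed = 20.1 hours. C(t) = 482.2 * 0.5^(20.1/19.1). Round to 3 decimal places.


Drug concentration decay:
Number of half-lives = t / t_half = 20.1 / 19.1 = 1.052356
Decay factor = 0.5^1.052356 = 0.48218009
C(t) = 482.2 * 0.48218009 = 232.507 ng/mL

232.507


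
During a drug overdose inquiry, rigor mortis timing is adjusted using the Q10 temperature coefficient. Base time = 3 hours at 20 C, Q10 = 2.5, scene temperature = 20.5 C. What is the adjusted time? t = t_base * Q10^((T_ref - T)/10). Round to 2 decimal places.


Rigor mortis time adjustment:
Exponent = (T_ref - T_actual) / 10 = (20 - 20.5) / 10 = -0.05
Q10 factor = 2.5^-0.05 = 0.95522
t_adjusted = 3 * 0.95522 = 2.87 hours

2.87


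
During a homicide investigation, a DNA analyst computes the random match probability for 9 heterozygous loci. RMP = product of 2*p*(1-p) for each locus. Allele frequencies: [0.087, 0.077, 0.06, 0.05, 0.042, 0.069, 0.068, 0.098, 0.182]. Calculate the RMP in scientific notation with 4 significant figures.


Computing RMP for 9 loci:
Locus 1: 2 * 0.087 * 0.913 = 0.158862
Locus 2: 2 * 0.077 * 0.923 = 0.142142
Locus 3: 2 * 0.06 * 0.94 = 0.1128
Locus 4: 2 * 0.05 * 0.95 = 0.095
Locus 5: 2 * 0.042 * 0.958 = 0.080472
Locus 6: 2 * 0.069 * 0.931 = 0.128478
Locus 7: 2 * 0.068 * 0.932 = 0.126752
Locus 8: 2 * 0.098 * 0.902 = 0.176792
Locus 9: 2 * 0.182 * 0.818 = 0.297752
RMP = 1.669e-08

1.669e-08


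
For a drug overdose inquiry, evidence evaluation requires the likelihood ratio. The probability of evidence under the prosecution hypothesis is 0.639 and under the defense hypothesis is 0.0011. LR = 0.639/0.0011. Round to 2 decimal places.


Likelihood ratio calculation:
LR = P(E|Hp) / P(E|Hd)
LR = 0.639 / 0.0011
LR = 580.91

580.91


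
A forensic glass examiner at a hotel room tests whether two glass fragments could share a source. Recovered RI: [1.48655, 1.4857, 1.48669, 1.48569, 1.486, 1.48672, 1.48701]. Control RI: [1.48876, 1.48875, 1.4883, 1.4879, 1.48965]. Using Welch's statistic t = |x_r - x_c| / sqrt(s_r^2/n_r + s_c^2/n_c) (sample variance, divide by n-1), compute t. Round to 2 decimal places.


Welch's t-criterion for glass RI comparison:
Recovered mean = sum / n_r = 10.40436 / 7 = 1.4863371
Control mean = sum / n_c = 7.44336 / 5 = 1.488672
Recovered sample variance s_r^2 = 2.8459e-07
Control sample variance s_c^2 = 4.2617e-07
Welch SE (unpooled) = sqrt(s_r^2/n_r + s_c^2/n_c) = sqrt(4.06558e-08 + 8.5234e-08) = sqrt(1.2589e-07) = 0.00035481
|mean_r - mean_c| = 0.00233486
t = 0.00233486 / 0.00035481 = 6.58

6.58


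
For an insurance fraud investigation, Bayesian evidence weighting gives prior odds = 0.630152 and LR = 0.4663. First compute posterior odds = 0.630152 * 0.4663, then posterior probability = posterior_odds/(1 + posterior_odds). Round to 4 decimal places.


Bayesian evidence evaluation:
Posterior odds = prior_odds * LR = 0.630152 * 0.4663 = 0.2938399
Posterior probability = posterior_odds / (1 + posterior_odds)
= 0.2938399 / (1 + 0.2938399)
= 0.2938399 / 1.2938399
= 0.2271

0.2271


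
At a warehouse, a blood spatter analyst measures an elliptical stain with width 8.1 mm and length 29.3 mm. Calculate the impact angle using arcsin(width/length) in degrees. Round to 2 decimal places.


Blood spatter impact angle calculation:
width / length = 8.1 / 29.3 = 0.276451
angle = arcsin(0.276451)
angle = 16.05 degrees

16.05


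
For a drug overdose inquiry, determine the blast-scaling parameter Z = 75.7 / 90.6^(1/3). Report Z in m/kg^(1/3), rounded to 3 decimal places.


Scaled distance calculation:
W^(1/3) = 90.6^(1/3) = 4.491341
Z = R / W^(1/3) = 75.7 / 4.491341
Z = 16.855 m/kg^(1/3)

16.855


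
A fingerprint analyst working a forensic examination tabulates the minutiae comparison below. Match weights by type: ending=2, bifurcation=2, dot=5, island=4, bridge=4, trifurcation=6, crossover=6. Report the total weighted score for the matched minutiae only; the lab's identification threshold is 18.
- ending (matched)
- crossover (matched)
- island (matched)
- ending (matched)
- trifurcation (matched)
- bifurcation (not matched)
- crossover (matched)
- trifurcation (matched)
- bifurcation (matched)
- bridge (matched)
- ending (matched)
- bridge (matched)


Weighted minutiae match score:
  ending: matched, +2 (running total 2)
  crossover: matched, +6 (running total 8)
  island: matched, +4 (running total 12)
  ending: matched, +2 (running total 14)
  trifurcation: matched, +6 (running total 20)
  bifurcation: not matched, +0
  crossover: matched, +6 (running total 26)
  trifurcation: matched, +6 (running total 32)
  bifurcation: matched, +2 (running total 34)
  bridge: matched, +4 (running total 38)
  ending: matched, +2 (running total 40)
  bridge: matched, +4 (running total 44)
Total score = 44
Threshold = 18; verdict = identification

44


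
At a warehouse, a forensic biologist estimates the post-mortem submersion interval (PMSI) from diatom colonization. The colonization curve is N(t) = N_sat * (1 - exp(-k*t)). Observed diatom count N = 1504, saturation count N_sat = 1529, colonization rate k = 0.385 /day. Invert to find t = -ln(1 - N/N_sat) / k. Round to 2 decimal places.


PMSI from diatom colonization curve:
N / N_sat = 1504 / 1529 = 0.983649
1 - N/N_sat = 0.016351
ln(1 - N/N_sat) = -4.113466
t = -ln(1 - N/N_sat) / k = -(-4.113466) / 0.385 = 10.68 days

10.68


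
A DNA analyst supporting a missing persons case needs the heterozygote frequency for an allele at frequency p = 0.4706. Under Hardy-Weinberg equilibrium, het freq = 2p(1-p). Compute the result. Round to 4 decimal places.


Hardy-Weinberg heterozygote frequency:
q = 1 - p = 1 - 0.4706 = 0.5294
2pq = 2 * 0.4706 * 0.5294 = 0.4983

0.4983


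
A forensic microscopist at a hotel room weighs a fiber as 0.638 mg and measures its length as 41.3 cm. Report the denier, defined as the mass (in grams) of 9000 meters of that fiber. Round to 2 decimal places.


Denier calculation:
Mass in grams = 0.638 mg / 1000 = 0.000638 g
Length in meters = 41.3 cm / 100 = 0.413 m
Linear density = mass / length = 0.000638 / 0.413 = 0.00154479 g/m
Denier = (g/m) * 9000 = 0.00154479 * 9000 = 13.90

13.90


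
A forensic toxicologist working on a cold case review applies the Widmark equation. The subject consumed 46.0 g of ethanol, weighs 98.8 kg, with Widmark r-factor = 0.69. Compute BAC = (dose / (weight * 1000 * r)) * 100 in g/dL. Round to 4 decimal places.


Applying the Widmark formula:
BAC = (dose_g / (body_wt * 1000 * r)) * 100
Denominator = 98.8 * 1000 * 0.69 = 68172
BAC = (46.0 / 68172) * 100
BAC = 0.0675 g/dL

0.0675


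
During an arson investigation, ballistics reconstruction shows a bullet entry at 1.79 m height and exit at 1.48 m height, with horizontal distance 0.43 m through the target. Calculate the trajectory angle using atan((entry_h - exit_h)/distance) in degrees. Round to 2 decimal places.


Bullet trajectory angle:
Height difference = 1.79 - 1.48 = 0.31 m
angle = atan(0.31 / 0.43)
angle = atan(0.72093)
angle = 35.79 degrees

35.79


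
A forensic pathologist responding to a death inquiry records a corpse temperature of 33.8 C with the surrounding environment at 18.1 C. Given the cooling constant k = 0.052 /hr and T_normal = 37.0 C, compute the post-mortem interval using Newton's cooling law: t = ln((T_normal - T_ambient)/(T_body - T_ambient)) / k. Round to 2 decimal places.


Using Newton's law of cooling:
t = ln((T_normal - T_ambient) / (T_body - T_ambient)) / k
T_normal - T_ambient = 18.9
T_body - T_ambient = 15.7
Ratio = 1.203822
ln(ratio) = 0.185501
t = 0.185501 / 0.052 = 3.57 hours

3.57


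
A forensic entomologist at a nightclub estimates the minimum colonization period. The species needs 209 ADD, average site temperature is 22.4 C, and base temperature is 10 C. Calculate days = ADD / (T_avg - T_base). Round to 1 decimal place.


Insect development time:
Effective temperature = avg_temp - T_base = 22.4 - 10 = 12.4 C
Days = ADD / effective_temp = 209 / 12.4 = 16.9 days

16.9


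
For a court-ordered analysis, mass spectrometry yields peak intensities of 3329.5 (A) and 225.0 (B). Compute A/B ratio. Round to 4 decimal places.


Spectral peak ratio:
Peak A = 3329.5 counts
Peak B = 225.0 counts
Ratio = 3329.5 / 225.0 = 14.7978

14.7978


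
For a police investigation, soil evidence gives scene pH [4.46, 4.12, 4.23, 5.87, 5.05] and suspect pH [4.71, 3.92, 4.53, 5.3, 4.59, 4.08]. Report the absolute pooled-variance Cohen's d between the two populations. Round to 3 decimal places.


Pooled-variance Cohen's d for soil pH comparison:
Scene mean = 23.73 / 5 = 4.746
Suspect mean = 27.13 / 6 = 4.521667
Scene sample variance s_s^2 = 0.52393
Suspect sample variance s_c^2 = 0.240617
Pooled variance = ((n_s-1)*s_s^2 + (n_c-1)*s_c^2) / (n_s + n_c - 2) = 0.366534
Pooled SD = sqrt(0.366534) = 0.605421
Mean difference = 0.224333
|d| = |0.224333| / 0.605421 = 0.371

0.371


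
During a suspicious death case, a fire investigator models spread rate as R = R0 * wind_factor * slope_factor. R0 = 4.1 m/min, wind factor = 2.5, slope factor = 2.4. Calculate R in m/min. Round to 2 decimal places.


Fire spread rate calculation:
R = R0 * wind_factor * slope_factor
= 4.1 * 2.5 * 2.4
= 10.25 * 2.4
= 24.60 m/min

24.60


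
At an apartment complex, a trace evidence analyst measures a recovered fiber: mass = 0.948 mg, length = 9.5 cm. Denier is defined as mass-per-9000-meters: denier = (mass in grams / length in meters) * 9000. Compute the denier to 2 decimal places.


Denier calculation:
Mass in grams = 0.948 mg / 1000 = 0.000948 g
Length in meters = 9.5 cm / 100 = 0.095 m
Linear density = mass / length = 0.000948 / 0.095 = 0.00997895 g/m
Denier = (g/m) * 9000 = 0.00997895 * 9000 = 89.81

89.81


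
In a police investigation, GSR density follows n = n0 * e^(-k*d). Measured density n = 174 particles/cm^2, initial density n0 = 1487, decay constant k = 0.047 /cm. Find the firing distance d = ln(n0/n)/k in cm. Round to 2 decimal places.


GSR distance calculation:
n0/n = 1487 / 174 = 8.545977
ln(n0/n) = 2.145461
d = 2.145461 / 0.047 = 45.65 cm

45.65


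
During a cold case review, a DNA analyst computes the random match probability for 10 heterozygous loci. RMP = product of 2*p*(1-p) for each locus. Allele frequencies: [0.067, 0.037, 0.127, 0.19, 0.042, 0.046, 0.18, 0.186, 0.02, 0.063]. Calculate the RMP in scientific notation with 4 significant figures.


Computing RMP for 10 loci:
Locus 1: 2 * 0.067 * 0.933 = 0.125022
Locus 2: 2 * 0.037 * 0.963 = 0.071262
Locus 3: 2 * 0.127 * 0.873 = 0.221742
Locus 4: 2 * 0.19 * 0.81 = 0.3078
Locus 5: 2 * 0.042 * 0.958 = 0.080472
Locus 6: 2 * 0.046 * 0.954 = 0.087768
Locus 7: 2 * 0.18 * 0.82 = 0.2952
Locus 8: 2 * 0.186 * 0.814 = 0.302808
Locus 9: 2 * 0.02 * 0.98 = 0.0392
Locus 10: 2 * 0.063 * 0.937 = 0.118062
RMP = 1.777e-09

1.777e-09


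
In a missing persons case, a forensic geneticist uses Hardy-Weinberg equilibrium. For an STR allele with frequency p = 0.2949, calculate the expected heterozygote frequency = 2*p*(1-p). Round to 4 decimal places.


Hardy-Weinberg heterozygote frequency:
q = 1 - p = 1 - 0.2949 = 0.7051
2pq = 2 * 0.2949 * 0.7051 = 0.4159

0.4159


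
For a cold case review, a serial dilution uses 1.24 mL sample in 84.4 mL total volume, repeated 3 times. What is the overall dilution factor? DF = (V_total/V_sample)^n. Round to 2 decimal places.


Dilution factor calculation:
Single dilution = V_total / V_sample = 84.4 / 1.24 ≈ 68.064516
Number of dilutions = 3
Total DF = (84.4 / 1.24)^3 (full precision, rounded at the end) = 315327.82

315327.82


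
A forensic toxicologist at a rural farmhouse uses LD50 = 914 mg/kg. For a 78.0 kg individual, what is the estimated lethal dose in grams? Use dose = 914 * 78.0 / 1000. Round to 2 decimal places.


Lethal dose calculation:
Lethal dose = LD50 * body_weight / 1000
= 914 * 78.0 / 1000
= 71292 / 1000
= 71.29 g

71.29


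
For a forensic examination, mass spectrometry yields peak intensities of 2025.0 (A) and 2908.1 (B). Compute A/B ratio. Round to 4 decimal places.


Spectral peak ratio:
Peak A = 2025.0 counts
Peak B = 2908.1 counts
Ratio = 2025.0 / 2908.1 = 0.6963

0.6963


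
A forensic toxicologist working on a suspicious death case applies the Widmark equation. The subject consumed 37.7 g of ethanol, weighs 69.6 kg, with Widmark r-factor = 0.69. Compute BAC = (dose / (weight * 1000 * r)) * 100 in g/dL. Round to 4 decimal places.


Applying the Widmark formula:
BAC = (dose_g / (body_wt * 1000 * r)) * 100
Denominator = 69.6 * 1000 * 0.69 = 48024
BAC = (37.7 / 48024) * 100
BAC = 0.0785 g/dL

0.0785


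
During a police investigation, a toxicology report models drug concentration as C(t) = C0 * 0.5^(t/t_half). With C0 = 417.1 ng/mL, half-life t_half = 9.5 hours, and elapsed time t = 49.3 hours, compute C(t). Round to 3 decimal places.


Drug concentration decay:
Number of half-lives = t / t_half = 49.3 / 9.5 = 5.189474
Decay factor = 0.5^5.189474 = 0.02740392
C(t) = 417.1 * 0.02740392 = 11.430 ng/mL

11.430


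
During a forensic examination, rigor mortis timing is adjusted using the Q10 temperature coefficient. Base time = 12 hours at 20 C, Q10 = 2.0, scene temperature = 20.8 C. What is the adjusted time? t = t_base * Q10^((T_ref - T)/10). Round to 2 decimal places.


Rigor mortis time adjustment:
Exponent = (T_ref - T_actual) / 10 = (20 - 20.8) / 10 = -0.08
Q10 factor = 2.0^-0.08 = 0.94606
t_adjusted = 12 * 0.94606 = 11.35 hours

11.35


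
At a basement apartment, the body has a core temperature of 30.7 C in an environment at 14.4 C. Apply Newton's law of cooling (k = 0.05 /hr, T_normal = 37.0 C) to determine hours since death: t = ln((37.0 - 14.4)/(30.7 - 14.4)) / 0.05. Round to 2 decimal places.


Using Newton's law of cooling:
t = ln((T_normal - T_ambient) / (T_body - T_ambient)) / k
T_normal - T_ambient = 22.6
T_body - T_ambient = 16.3
Ratio = 1.386503
ln(ratio) = 0.326785
t = 0.326785 / 0.05 = 6.54 hours

6.54


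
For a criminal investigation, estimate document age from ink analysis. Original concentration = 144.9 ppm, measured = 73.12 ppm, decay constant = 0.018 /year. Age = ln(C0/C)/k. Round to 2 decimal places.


Document age estimation:
C0/C = 144.9 / 73.12 = 1.981674
ln(C0/C) = 0.683942
t = 0.683942 / 0.018 = 38.00 years

38.00


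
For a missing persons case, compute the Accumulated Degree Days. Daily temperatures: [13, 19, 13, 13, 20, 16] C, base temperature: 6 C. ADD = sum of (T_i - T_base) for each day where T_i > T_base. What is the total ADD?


Computing ADD day by day:
Day 1: max(0, 13 - 6) = 7
Day 2: max(0, 19 - 6) = 13
Day 3: max(0, 13 - 6) = 7
Day 4: max(0, 13 - 6) = 7
Day 5: max(0, 20 - 6) = 14
Day 6: max(0, 16 - 6) = 10
Total ADD = 58

58


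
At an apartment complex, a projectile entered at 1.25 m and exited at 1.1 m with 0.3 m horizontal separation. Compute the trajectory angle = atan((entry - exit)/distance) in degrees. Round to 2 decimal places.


Bullet trajectory angle:
Height difference = 1.25 - 1.1 = 0.15 m
angle = atan(0.15 / 0.3)
angle = atan(0.5)
angle = 26.57 degrees

26.57


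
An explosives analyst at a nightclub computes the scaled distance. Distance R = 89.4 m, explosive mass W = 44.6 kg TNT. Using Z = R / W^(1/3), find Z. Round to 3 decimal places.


Scaled distance calculation:
W^(1/3) = 44.6^(1/3) = 3.546323
Z = R / W^(1/3) = 89.4 / 3.546323
Z = 25.209 m/kg^(1/3)

25.209


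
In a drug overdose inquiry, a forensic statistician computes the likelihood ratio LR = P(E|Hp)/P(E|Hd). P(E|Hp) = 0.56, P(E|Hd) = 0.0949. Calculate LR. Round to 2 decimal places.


Likelihood ratio calculation:
LR = P(E|Hp) / P(E|Hd)
LR = 0.56 / 0.0949
LR = 5.90

5.90


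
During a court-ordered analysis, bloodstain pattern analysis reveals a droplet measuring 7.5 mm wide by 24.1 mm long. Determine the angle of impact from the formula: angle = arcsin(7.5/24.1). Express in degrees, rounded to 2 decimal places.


Blood spatter impact angle calculation:
width / length = 7.5 / 24.1 = 0.311203
angle = arcsin(0.311203)
angle = 18.13 degrees

18.13


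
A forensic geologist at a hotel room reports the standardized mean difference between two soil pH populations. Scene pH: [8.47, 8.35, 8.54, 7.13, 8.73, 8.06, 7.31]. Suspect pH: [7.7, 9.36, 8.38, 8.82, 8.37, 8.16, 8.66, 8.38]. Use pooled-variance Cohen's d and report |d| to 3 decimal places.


Pooled-variance Cohen's d for soil pH comparison:
Scene mean = 56.59 / 7 = 8.084286
Suspect mean = 67.83 / 8 = 8.47875
Scene sample variance s_s^2 = 0.392462
Suspect sample variance s_c^2 = 0.237898
Pooled variance = ((n_s-1)*s_s^2 + (n_c-1)*s_c^2) / (n_s + n_c - 2) = 0.309235
Pooled SD = sqrt(0.309235) = 0.556089
Mean difference = -0.394464
|d| = |-0.394464| / 0.556089 = 0.709

0.709
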